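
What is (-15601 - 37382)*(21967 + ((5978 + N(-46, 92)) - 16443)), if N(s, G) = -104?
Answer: -603900234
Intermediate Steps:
(-15601 - 37382)*(21967 + ((5978 + N(-46, 92)) - 16443)) = (-15601 - 37382)*(21967 + ((5978 - 104) - 16443)) = -52983*(21967 + (5874 - 16443)) = -52983*(21967 - 10569) = -52983*11398 = -603900234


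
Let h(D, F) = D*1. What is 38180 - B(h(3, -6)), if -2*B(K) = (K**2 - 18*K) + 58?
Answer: 76373/2 ≈ 38187.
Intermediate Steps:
h(D, F) = D
B(K) = -29 + 9*K - K**2/2 (B(K) = -((K**2 - 18*K) + 58)/2 = -(58 + K**2 - 18*K)/2 = -29 + 9*K - K**2/2)
38180 - B(h(3, -6)) = 38180 - (-29 + 9*3 - 1/2*3**2) = 38180 - (-29 + 27 - 1/2*9) = 38180 - (-29 + 27 - 9/2) = 38180 - 1*(-13/2) = 38180 + 13/2 = 76373/2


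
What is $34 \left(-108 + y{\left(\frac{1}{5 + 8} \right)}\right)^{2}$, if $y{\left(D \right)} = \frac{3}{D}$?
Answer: $161874$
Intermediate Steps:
$34 \left(-108 + y{\left(\frac{1}{5 + 8} \right)}\right)^{2} = 34 \left(-108 + \frac{3}{\frac{1}{5 + 8}}\right)^{2} = 34 \left(-108 + \frac{3}{\frac{1}{13}}\right)^{2} = 34 \left(-108 + 3 \frac{1}{\frac{1}{13}}\right)^{2} = 34 \left(-108 + 3 \cdot 13\right)^{2} = 34 \left(-108 + 39\right)^{2} = 34 \left(-69\right)^{2} = 34 \cdot 4761 = 161874$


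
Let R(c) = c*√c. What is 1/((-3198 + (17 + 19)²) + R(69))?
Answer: -634/1096365 - 23*√69/1096365 ≈ -0.00075253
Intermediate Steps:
R(c) = c^(3/2)
1/((-3198 + (17 + 19)²) + R(69)) = 1/((-3198 + (17 + 19)²) + 69^(3/2)) = 1/((-3198 + 36²) + 69*√69) = 1/((-3198 + 1296) + 69*√69) = 1/(-1902 + 69*√69)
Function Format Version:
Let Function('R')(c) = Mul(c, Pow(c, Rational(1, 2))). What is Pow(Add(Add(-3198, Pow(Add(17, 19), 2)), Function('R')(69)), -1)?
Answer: Add(Rational(-634, 1096365), Mul(Rational(-23, 1096365), Pow(69, Rational(1, 2)))) ≈ -0.00075253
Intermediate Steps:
Function('R')(c) = Pow(c, Rational(3, 2))
Pow(Add(Add(-3198, Pow(Add(17, 19), 2)), Function('R')(69)), -1) = Pow(Add(Add(-3198, Pow(Add(17, 19), 2)), Pow(69, Rational(3, 2))), -1) = Pow(Add(Add(-3198, Pow(36, 2)), Mul(69, Pow(69, Rational(1, 2)))), -1) = Pow(Add(Add(-3198, 1296), Mul(69, Pow(69, Rational(1, 2)))), -1) = Pow(Add(-1902, Mul(69, Pow(69, Rational(1, 2)))), -1)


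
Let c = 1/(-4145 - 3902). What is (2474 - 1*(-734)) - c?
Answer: 25814777/8047 ≈ 3208.0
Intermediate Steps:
c = -1/8047 (c = 1/(-8047) = -1/8047 ≈ -0.00012427)
(2474 - 1*(-734)) - c = (2474 - 1*(-734)) - 1*(-1/8047) = (2474 + 734) + 1/8047 = 3208 + 1/8047 = 25814777/8047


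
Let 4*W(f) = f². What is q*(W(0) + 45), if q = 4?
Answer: 180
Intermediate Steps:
W(f) = f²/4
q*(W(0) + 45) = 4*((¼)*0² + 45) = 4*((¼)*0 + 45) = 4*(0 + 45) = 4*45 = 180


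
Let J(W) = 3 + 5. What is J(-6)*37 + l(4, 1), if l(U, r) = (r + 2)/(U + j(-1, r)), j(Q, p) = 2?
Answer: 593/2 ≈ 296.50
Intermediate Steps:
J(W) = 8
l(U, r) = (2 + r)/(2 + U) (l(U, r) = (r + 2)/(U + 2) = (2 + r)/(2 + U))
J(-6)*37 + l(4, 1) = 8*37 + (2 + 1)/(2 + 4) = 296 + 3/6 = 296 + (⅙)*3 = 296 + ½ = 593/2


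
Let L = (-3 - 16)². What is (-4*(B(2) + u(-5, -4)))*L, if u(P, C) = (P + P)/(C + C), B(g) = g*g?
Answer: -7581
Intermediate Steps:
B(g) = g²
u(P, C) = P/C (u(P, C) = (2*P)/((2*C)) = (2*P)*(1/(2*C)) = P/C)
L = 361 (L = (-19)² = 361)
(-4*(B(2) + u(-5, -4)))*L = -4*(2² - 5/(-4))*361 = -4*(4 - 5*(-¼))*361 = -4*(4 + 5/4)*361 = -4*21/4*361 = -21*361 = -7581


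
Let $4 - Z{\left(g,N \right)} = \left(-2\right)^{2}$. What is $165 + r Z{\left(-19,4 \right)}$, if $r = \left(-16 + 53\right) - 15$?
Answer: $165$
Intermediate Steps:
$Z{\left(g,N \right)} = 0$ ($Z{\left(g,N \right)} = 4 - \left(-2\right)^{2} = 4 - 4 = 0$)
$r = 22$ ($r = 37 - 15 = 22$)
$165 + r Z{\left(-19,4 \right)} = 165 + 22 \cdot 0 = 165 + 0 = 165$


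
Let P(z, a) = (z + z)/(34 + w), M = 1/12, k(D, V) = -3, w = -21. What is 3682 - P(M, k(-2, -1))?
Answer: 287195/78 ≈ 3682.0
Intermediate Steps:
M = 1/12 ≈ 0.083333
P(z, a) = 2*z/13 (P(z, a) = (z + z)/(34 - 21) = (2*z)/13 = (2*z)*(1/13) = 2*z/13)
3682 - P(M, k(-2, -1)) = 3682 - 2/(13*12) = 3682 - 1*1/78 = 3682 - 1/78 = 287195/78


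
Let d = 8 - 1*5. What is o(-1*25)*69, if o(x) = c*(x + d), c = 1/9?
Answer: -506/3 ≈ -168.67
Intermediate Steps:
c = 1/9 ≈ 0.11111
d = 3 (d = 8 - 5 = 3)
o(x) = 1/3 + x/9 (o(x) = (x + 3)/9 = (3 + x)/9 = 1/3 + x/9)
o(-1*25)*69 = (1/3 + (-1*25)/9)*69 = (1/3 + (1/9)*(-25))*69 = (1/3 - 25/9)*69 = -22/9*69 = -506/3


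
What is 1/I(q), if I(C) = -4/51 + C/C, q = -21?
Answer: 51/47 ≈ 1.0851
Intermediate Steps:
I(C) = 47/51 (I(C) = -4*1/51 + 1 = -4/51 + 1 = 47/51)
1/I(q) = 1/(47/51) = 51/47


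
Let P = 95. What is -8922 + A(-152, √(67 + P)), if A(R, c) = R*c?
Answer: -8922 - 1368*√2 ≈ -10857.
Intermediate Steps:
-8922 + A(-152, √(67 + P)) = -8922 - 152*√(67 + 95) = -8922 - 1368*√2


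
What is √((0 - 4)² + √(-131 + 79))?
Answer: √(16 + 2*I*√13) ≈ 4.0957 + 0.88032*I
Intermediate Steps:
√((0 - 4)² + √(-131 + 79)) = √((-4)² + √(-52)) = √(16 + 2*I*√13)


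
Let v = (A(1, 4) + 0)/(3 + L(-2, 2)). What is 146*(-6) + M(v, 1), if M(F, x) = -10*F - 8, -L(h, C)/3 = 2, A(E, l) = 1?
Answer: -2642/3 ≈ -880.67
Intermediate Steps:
L(h, C) = -6 (L(h, C) = -3*2 = -6)
v = -⅓ (v = (1 + 0)/(3 - 6) = 1/(-3) = 1*(-⅓) = -⅓ ≈ -0.33333)
M(F, x) = -8 - 10*F
146*(-6) + M(v, 1) = 146*(-6) + (-8 - 10*(-⅓)) = -876 + (-8 + 10/3) = -876 - 14/3 = -2642/3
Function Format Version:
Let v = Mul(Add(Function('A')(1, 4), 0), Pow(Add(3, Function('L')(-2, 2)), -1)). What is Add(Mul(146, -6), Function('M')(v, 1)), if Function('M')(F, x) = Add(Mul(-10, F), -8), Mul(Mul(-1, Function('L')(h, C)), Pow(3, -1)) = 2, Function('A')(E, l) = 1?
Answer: Rational(-2642, 3) ≈ -880.67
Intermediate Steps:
Function('L')(h, C) = -6 (Function('L')(h, C) = Mul(-3, 2) = -6)
v = Rational(-1, 3) (v = Mul(Add(1, 0), Pow(Add(3, -6), -1)) = Mul(1, Pow(-3, -1)) = Mul(1, Rational(-1, 3)) = Rational(-1, 3) ≈ -0.33333)
Function('M')(F, x) = Add(-8, Mul(-10, F))
Add(Mul(146, -6), Function('M')(v, 1)) = Add(Mul(146, -6), Add(-8, Mul(-10, Rational(-1, 3)))) = Add(-876, Add(-8, Rational(10, 3))) = Add(-876, Rational(-14, 3)) = Rational(-2642, 3)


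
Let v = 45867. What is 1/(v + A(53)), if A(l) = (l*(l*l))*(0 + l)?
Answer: 1/7936348 ≈ 1.2600e-7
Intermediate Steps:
A(l) = l⁴ (A(l) = (l*l²)*l = l³*l = l⁴)
1/(v + A(53)) = 1/(45867 + 53⁴) = 1/(45867 + 7890481) = 1/7936348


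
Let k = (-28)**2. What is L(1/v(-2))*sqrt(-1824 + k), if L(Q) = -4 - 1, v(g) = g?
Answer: -20*I*sqrt(65) ≈ -161.25*I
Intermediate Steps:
k = 784
L(Q) = -5
L(1/v(-2))*sqrt(-1824 + k) = -5*sqrt(-1824 + 784) = -20*I*sqrt(65)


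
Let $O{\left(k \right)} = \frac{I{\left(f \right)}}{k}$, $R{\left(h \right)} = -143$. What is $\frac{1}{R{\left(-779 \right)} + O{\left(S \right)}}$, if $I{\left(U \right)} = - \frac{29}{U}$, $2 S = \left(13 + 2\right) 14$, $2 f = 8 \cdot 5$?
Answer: $- \frac{2100}{300329} \approx -0.0069923$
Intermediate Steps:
$f = 20$ ($f = \frac{8 \cdot 5}{2} = \frac{1}{2} \cdot 40 = 20$)
$S = 105$ ($S = \frac{\left(13 + 2\right) 14}{2} = \frac{15 \cdot 14}{2} = \frac{1}{2} \cdot 210 = 105$)
$O{\left(k \right)} = - \frac{29}{20 k}$ ($O{\left(k \right)} = \frac{\left(-29\right) \frac{1}{20}}{k} = - \frac{29}{20 k}$)
$\frac{1}{R{\left(-779 \right)} + O{\left(S \right)}} = \frac{1}{-143 - \frac{29}{20 \cdot 105}} = \frac{1}{-143 - \frac{29}{2100}} = \frac{1}{- \frac{300329}{2100}} = - \frac{2100}{300329}$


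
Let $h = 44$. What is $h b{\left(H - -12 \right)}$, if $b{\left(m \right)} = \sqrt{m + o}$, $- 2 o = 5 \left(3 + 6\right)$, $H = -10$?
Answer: $22 i \sqrt{82} \approx 199.22 i$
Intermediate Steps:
$o = - \frac{45}{2}$ ($o = - \frac{5 \left(3 + 6\right)}{2} = - \frac{5 \cdot 9}{2} = \left(- \frac{1}{2}\right) 45 = - \frac{45}{2} \approx -22.5$)
$b{\left(m \right)} = \sqrt{- \frac{45}{2} + m}$ ($b{\left(m \right)} = \sqrt{m - \frac{45}{2}} = \sqrt{- \frac{45}{2} + m}$)
$h b{\left(H - -12 \right)} = 44 \frac{\sqrt{-90 + 4 \left(-10 - -12\right)}}{2} = 44 \frac{\sqrt{-90 + 4 \left(-10 + 12\right)}}{2} = 44 \frac{\sqrt{-90 + 4 \cdot 2}}{2} = 44 \frac{\sqrt{-90 + 8}}{2} = 44 \frac{\sqrt{-82}}{2} = 44 \frac{i \sqrt{82}}{2} = 22 i \sqrt{82}$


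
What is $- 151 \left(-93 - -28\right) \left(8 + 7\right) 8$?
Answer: $1177800$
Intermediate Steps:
$- 151 \left(-93 - -28\right) \left(8 + 7\right) 8 = - 151 \left(-93 + 28\right) 15 \cdot 8 = \left(-151\right) \left(-65\right) 120 = 9815 \cdot 120 = 1177800$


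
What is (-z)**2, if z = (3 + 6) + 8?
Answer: 289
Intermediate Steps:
z = 17 (z = 9 + 8 = 17)
(-z)**2 = (-1*17)**2 = (-17)**2 = 289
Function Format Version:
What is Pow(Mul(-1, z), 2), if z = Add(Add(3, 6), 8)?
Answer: 289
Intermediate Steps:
z = 17 (z = Add(9, 8) = 17)
Pow(Mul(-1, z), 2) = Pow(Mul(-1, 17), 2) = Pow(-17, 2) = 289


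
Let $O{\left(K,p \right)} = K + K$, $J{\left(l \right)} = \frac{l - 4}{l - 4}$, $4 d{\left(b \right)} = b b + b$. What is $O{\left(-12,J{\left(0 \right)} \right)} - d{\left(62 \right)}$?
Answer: $- \frac{2001}{2} \approx -1000.5$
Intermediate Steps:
$d{\left(b \right)} = \frac{b}{4} + \frac{b^{2}}{4}$ ($d{\left(b \right)} = \frac{b b + b}{4} = \frac{b^{2} + b}{4} = \frac{b + b^{2}}{4} = \frac{b}{4} + \frac{b^{2}}{4}$)
$J{\left(l \right)} = 1$ ($J{\left(l \right)} = \frac{-4 + l}{-4 + l} = 1$)
$O{\left(K,p \right)} = 2 K$
$O{\left(-12,J{\left(0 \right)} \right)} - d{\left(62 \right)} = 2 \left(-12\right) - \frac{1}{4} \cdot 62 \left(1 + 62\right) = -24 - \frac{1}{4} \cdot 62 \cdot 63 = -24 - \frac{1953}{2} = - \frac{2001}{2}$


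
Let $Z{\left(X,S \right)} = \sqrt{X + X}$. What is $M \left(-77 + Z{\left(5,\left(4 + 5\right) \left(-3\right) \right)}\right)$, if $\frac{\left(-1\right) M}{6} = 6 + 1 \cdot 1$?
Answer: $3234 - 42 \sqrt{10} \approx 3101.2$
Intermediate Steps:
$Z{\left(X,S \right)} = \sqrt{2} \sqrt{X}$ ($Z{\left(X,S \right)} = \sqrt{2 X} = \sqrt{2} \sqrt{X}$)
$M = -42$ ($M = - 6 \left(6 + 1 \cdot 1\right) = - 6 \left(6 + 1\right) = \left(-6\right) 7 = -42$)
$M \left(-77 + Z{\left(5,\left(4 + 5\right) \left(-3\right) \right)}\right) = - 42 \left(-77 + \sqrt{2} \sqrt{5}\right) = - 42 \left(-77 + \sqrt{10}\right) = 3234 - 42 \sqrt{10}$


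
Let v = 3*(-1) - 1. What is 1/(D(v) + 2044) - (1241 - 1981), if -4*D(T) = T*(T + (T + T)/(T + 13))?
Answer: 13580489/18352 ≈ 740.00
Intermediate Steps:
v = -4 (v = -3 - 1 = -4)
D(T) = -T*(T + 2*T/(13 + T))/4 (D(T) = -T*(T + (T + T)/(T + 13))/4 = -T*(T + (2*T)/(13 + T))/4 = -T*(T + 2*T/(13 + T))/4)
1/(D(v) + 2044) - (1241 - 1981) = 1/((¼)*(-4)²*(-15 - 1*(-4))/(13 - 4) + 2044) - (1241 - 1981) = 1/((¼)*16*(-15 + 4)/9 + 2044) - 1*(-740) = 1/((¼)*16*(⅑)*(-11) + 2044) + 740 = 1/(-44/9 + 2044) + 740 = 1/(18352/9) + 740 = 9/18352 + 740 = 13580489/18352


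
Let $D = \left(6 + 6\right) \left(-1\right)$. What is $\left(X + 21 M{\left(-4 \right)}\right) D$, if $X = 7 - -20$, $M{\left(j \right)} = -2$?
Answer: $180$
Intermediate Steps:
$X = 27$ ($X = 7 + 20 = 27$)
$D = -12$ ($D = 12 \left(-1\right) = -12$)
$\left(X + 21 M{\left(-4 \right)}\right) D = \left(27 + 21 \left(-2\right)\right) \left(-12\right) = \left(27 - 42\right) \left(-12\right) = \left(-15\right) \left(-12\right) = 180$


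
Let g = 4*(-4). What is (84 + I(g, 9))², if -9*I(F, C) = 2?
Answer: 568516/81 ≈ 7018.7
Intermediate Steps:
g = -16
I(F, C) = -2/9 (I(F, C) = -⅑*2 = -2/9)
(84 + I(g, 9))² = (84 - 2/9)² = (754/9)² = 568516/81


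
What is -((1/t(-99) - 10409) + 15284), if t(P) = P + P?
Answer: -965249/198 ≈ -4875.0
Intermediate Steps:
t(P) = 2*P
-((1/t(-99) - 10409) + 15284) = -((1/(2*(-99)) - 10409) + 15284) = -((1/(-198) - 10409) + 15284) = -((-1/198 - 10409) + 15284) = -(-2060983/198 + 15284) = -1*965249/198 = -965249/198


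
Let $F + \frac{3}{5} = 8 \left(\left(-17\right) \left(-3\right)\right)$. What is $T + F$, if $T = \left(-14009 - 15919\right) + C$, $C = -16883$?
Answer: $- \frac{232018}{5} \approx -46404.0$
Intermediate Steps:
$F = \frac{2037}{5}$ ($F = - \frac{3}{5} + 8 \left(\left(-17\right) \left(-3\right)\right) = - \frac{3}{5} + 8 \cdot 51 = - \frac{3}{5} + 408 = \frac{2037}{5} \approx 407.4$)
$T = -46811$ ($T = \left(-14009 - 15919\right) - 16883 = -29928 - 16883 = -46811$)
$T + F = -46811 + \frac{2037}{5} = - \frac{232018}{5}$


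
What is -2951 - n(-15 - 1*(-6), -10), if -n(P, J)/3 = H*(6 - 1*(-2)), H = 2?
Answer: -2903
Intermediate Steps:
n(P, J) = -48 (n(P, J) = -6*(6 - 1*(-2)) = -6*(6 + 2) = -6*8 = -3*16 = -48)
-2951 - n(-15 - 1*(-6), -10) = -2951 - 1*(-48) = -2951 + 48 = -2903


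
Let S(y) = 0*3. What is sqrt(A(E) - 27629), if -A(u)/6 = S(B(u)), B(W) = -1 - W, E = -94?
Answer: I*sqrt(27629) ≈ 166.22*I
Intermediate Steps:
S(y) = 0
A(u) = 0 (A(u) = -6*0 = 0)
sqrt(A(E) - 27629) = sqrt(0 - 27629) = sqrt(-27629) = I*sqrt(27629)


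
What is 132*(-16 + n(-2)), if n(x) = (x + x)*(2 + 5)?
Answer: -5808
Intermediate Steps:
n(x) = 14*x (n(x) = (2*x)*7 = 14*x)
132*(-16 + n(-2)) = 132*(-16 + 14*(-2)) = 132*(-16 - 28) = 132*(-44) = -5808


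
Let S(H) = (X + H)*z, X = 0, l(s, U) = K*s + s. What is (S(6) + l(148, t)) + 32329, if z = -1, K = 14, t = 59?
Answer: 34543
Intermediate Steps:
l(s, U) = 15*s (l(s, U) = 14*s + s = 15*s)
S(H) = -H (S(H) = (0 + H)*(-1) = H*(-1) = -H)
(S(6) + l(148, t)) + 32329 = (-1*6 + 15*148) + 32329 = (-6 + 2220) + 32329 = 2214 + 32329 = 34543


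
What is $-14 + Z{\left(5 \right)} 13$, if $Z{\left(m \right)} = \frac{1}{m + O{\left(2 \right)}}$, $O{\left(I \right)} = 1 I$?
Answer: $- \frac{85}{7} \approx -12.143$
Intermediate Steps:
$O{\left(I \right)} = I$
$Z{\left(m \right)} = \frac{1}{2 + m}$ ($Z{\left(m \right)} = \frac{1}{m + 2} = \frac{1}{2 + m}$)
$-14 + Z{\left(5 \right)} 13 = -14 + \frac{1}{2 + 5} \cdot 13 = -14 + \frac{1}{7} \cdot 13 = -14 + \frac{13}{7} = - \frac{85}{7}$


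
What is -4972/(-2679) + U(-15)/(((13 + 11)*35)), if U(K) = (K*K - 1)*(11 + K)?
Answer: 3524/4465 ≈ 0.78925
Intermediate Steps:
U(K) = (-1 + K**2)*(11 + K) (U(K) = (K**2 - 1)*(11 + K) = (-1 + K**2)*(11 + K))
-4972/(-2679) + U(-15)/(((13 + 11)*35)) = -4972/(-2679) + (-11 + (-15)**3 - 1*(-15) + 11*(-15)**2)/(((13 + 11)*35)) = -4972*(-1/2679) + (-11 - 3375 + 15 + 11*225)/((24*35)) = 4972/2679 + (-11 - 3375 + 15 + 2475)/840 = 4972/2679 - 896*1/840 = 4972/2679 - 16/15 = 3524/4465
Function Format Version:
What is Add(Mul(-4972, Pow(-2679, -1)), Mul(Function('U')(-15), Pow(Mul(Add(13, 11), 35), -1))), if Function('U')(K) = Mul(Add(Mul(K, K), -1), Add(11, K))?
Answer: Rational(3524, 4465) ≈ 0.78925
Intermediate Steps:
Function('U')(K) = Mul(Add(-1, Pow(K, 2)), Add(11, K)) (Function('U')(K) = Mul(Add(Pow(K, 2), -1), Add(11, K)) = Mul(Add(-1, Pow(K, 2)), Add(11, K)))
Add(Mul(-4972, Pow(-2679, -1)), Mul(Function('U')(-15), Pow(Mul(Add(13, 11), 35), -1))) = Add(Mul(-4972, Pow(-2679, -1)), Mul(Add(-11, Pow(-15, 3), Mul(-1, -15), Mul(11, Pow(-15, 2))), Pow(Mul(Add(13, 11), 35), -1))) = Add(Mul(-4972, Rational(-1, 2679)), Mul(Add(-11, -3375, 15, Mul(11, 225)), Pow(Mul(24, 35), -1))) = Add(Rational(4972, 2679), Mul(Add(-11, -3375, 15, 2475), Pow(840, -1))) = Add(Rational(4972, 2679), Mul(-896, Rational(1, 840))) = Add(Rational(4972, 2679), Rational(-16, 15)) = Rational(3524, 4465)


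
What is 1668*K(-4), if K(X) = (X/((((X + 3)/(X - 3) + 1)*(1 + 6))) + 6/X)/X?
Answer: 834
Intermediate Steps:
K(X) = (6/X + X/(7 + 7*(3 + X)/(-3 + X)))/X (K(X) = (X/((((3 + X)/(-3 + X) + 1)*7)) + 6/X)/X = (X/(((1 + (3 + X)/(-3 + X))*7)) + 6/X)/X = (X/(7 + 7*(3 + X)/(-3 + X)) + 6/X)/X = (6/X + X/(7 + 7*(3 + X)/(-3 + X)))/X)
1668*K(-4) = 1668*((1/14)*(84 + (-4)**2 - 3*(-4))/(-4)**2) = 1668*((1/14)*(1/16)*(84 + 16 + 12)) = 1668*((1/14)*(1/16)*112) = 1668*(1/2) = 834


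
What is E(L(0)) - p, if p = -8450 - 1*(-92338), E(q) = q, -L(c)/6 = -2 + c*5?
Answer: -83876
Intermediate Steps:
L(c) = 12 - 30*c (L(c) = -6*(-2 + c*5) = -6*(-2 + 5*c) = 12 - 30*c)
p = 83888 (p = -8450 + 92338 = 83888)
E(L(0)) - p = (12 - 30*0) - 1*83888 = (12 + 0) - 83888 = 12 - 83888 = -83876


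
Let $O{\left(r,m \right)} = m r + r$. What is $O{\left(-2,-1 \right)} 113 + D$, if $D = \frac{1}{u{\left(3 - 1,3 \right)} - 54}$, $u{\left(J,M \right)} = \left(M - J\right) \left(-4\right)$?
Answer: $- \frac{1}{58} \approx -0.017241$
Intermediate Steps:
$u{\left(J,M \right)} = - 4 M + 4 J$
$D = - \frac{1}{58}$ ($D = \frac{1}{\left(\left(-4\right) 3 + 4 \left(3 - 1\right)\right) - 54} = \frac{1}{\left(-12 + 4 \cdot 2\right) - 54} = \frac{1}{\left(-12 + 8\right) - 54} = \frac{1}{-4 - 54} = \frac{1}{-58} = - \frac{1}{58} \approx -0.017241$)
$O{\left(r,m \right)} = r + m r$
$O{\left(-2,-1 \right)} 113 + D = - 2 \left(1 - 1\right) 113 - \frac{1}{58} = \left(-2\right) 0 \cdot 113 - \frac{1}{58} = 0 \cdot 113 - \frac{1}{58} = 0 - \frac{1}{58} = - \frac{1}{58}$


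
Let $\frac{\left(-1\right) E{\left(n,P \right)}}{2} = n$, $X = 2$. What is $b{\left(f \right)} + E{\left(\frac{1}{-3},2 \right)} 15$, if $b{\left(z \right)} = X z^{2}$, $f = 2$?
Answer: $18$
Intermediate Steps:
$E{\left(n,P \right)} = - 2 n$
$b{\left(z \right)} = 2 z^{2}$
$b{\left(f \right)} + E{\left(\frac{1}{-3},2 \right)} 15 = 2 \cdot 2^{2} + - \frac{2}{-3} \cdot 15 = 2 \cdot 4 + \left(-2\right) \left(- \frac{1}{3}\right) 15 = 8 + \frac{2}{3} \cdot 15 = 8 + 10 = 18$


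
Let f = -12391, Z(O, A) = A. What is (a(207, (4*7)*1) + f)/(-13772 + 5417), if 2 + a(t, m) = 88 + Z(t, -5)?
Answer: 2462/1671 ≈ 1.4734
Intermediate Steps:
a(t, m) = 81 (a(t, m) = -2 + (88 - 5) = -2 + 83 = 81)
(a(207, (4*7)*1) + f)/(-13772 + 5417) = (81 - 12391)/(-13772 + 5417) = -12310/(-8355) = -12310*(-1/8355) = 2462/1671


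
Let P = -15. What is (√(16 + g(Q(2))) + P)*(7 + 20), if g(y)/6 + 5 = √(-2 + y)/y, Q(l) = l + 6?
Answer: -405 + 27*I*√(56 - 3*√6)/2 ≈ -405.0 + 94.163*I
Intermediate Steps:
Q(l) = 6 + l
g(y) = -30 + 6*√(-2 + y)/y (g(y) = -30 + 6*(√(-2 + y)/y) = -30 + 6*√(-2 + y)/y)
(√(16 + g(Q(2))) + P)*(7 + 20) = (√(16 + (-30 + 6*√(-2 + (6 + 2))/(6 + 2))) - 15)*(7 + 20) = (√(16 + (-30 + 6*√(-2 + 8)/8)) - 15)*27 = (√(16 + (-30 + 6*(⅛)*√6)) - 15)*27 = (√(16 + (-30 + 3*√6/4)) - 15)*27 = (√(-14 + 3*√6/4) - 15)*27 = (-15 + √(-14 + 3*√6/4))*27 = -405 + 27*√(-14 + 3*√6/4)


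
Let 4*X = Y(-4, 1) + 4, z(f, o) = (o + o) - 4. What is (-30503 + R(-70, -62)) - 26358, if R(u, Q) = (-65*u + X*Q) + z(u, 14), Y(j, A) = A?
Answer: -104729/2 ≈ -52365.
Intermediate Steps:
z(f, o) = -4 + 2*o (z(f, o) = 2*o - 4 = -4 + 2*o)
X = 5/4 (X = (1 + 4)/4 = (¼)*5 = 5/4 ≈ 1.2500)
R(u, Q) = 24 - 65*u + 5*Q/4 (R(u, Q) = (-65*u + 5*Q/4) + (-4 + 2*14) = (-65*u + 5*Q/4) + (-4 + 28) = (-65*u + 5*Q/4) + 24 = 24 - 65*u + 5*Q/4)
(-30503 + R(-70, -62)) - 26358 = (-30503 + (24 - 65*(-70) + (5/4)*(-62))) - 26358 = (-30503 + (24 + 4550 - 155/2)) - 26358 = (-30503 + 8993/2) - 26358 = -52013/2 - 26358 = -104729/2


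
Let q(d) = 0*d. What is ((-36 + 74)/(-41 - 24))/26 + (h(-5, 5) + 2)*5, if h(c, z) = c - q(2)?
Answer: -12694/845 ≈ -15.022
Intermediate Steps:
q(d) = 0
h(c, z) = c (h(c, z) = c - 1*0 = c + 0 = c)
((-36 + 74)/(-41 - 24))/26 + (h(-5, 5) + 2)*5 = ((-36 + 74)/(-41 - 24))/26 + (-5 + 2)*5 = (38/(-65))*(1/26) - 3*5 = (38*(-1/65))*(1/26) - 15 = -38/65*1/26 - 15 = -19/845 - 15 = -12694/845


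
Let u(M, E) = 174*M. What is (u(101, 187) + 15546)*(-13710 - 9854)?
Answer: -780439680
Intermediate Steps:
(u(101, 187) + 15546)*(-13710 - 9854) = (174*101 + 15546)*(-13710 - 9854) = (17574 + 15546)*(-23564) = 33120*(-23564) = -780439680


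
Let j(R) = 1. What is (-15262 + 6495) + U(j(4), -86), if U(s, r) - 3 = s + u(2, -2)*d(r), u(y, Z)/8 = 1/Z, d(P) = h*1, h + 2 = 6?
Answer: -8779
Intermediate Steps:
h = 4 (h = -2 + 6 = 4)
d(P) = 4 (d(P) = 4*1 = 4)
u(y, Z) = 8/Z
U(s, r) = -13 + s (U(s, r) = 3 + (s + (8/(-2))*4) = 3 + (s + (8*(-½))*4) = 3 + (s - 4*4) = 3 + (s - 16) = 3 + (-16 + s) = -13 + s)
(-15262 + 6495) + U(j(4), -86) = (-15262 + 6495) + (-13 + 1) = -8767 - 12 = -8779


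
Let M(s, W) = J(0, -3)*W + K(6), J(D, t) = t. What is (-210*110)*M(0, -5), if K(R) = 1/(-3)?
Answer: -338800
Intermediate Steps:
K(R) = -⅓
M(s, W) = -⅓ - 3*W (M(s, W) = -3*W - ⅓ = -⅓ - 3*W)
(-210*110)*M(0, -5) = (-210*110)*(-⅓ - 3*(-5)) = -23100*(-⅓ + 15) = -23100*44/3 = -338800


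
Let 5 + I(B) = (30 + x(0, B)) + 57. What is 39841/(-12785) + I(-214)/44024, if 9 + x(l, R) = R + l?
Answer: -1755762869/562846840 ≈ -3.1194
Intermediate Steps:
x(l, R) = -9 + R + l (x(l, R) = -9 + (R + l) = -9 + R + l)
I(B) = 73 + B (I(B) = -5 + ((30 + (-9 + B + 0)) + 57) = -5 + ((30 + (-9 + B)) + 57) = -5 + ((21 + B) + 57) = -5 + (78 + B) = 73 + B)
39841/(-12785) + I(-214)/44024 = 39841/(-12785) + (73 - 214)/44024 = 39841*(-1/12785) - 141*1/44024 = -39841/12785 - 141/44024 = -1755762869/562846840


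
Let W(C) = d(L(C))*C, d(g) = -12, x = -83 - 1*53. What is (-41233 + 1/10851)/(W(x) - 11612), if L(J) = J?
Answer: 223709641/54146490 ≈ 4.1316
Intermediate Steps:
x = -136 (x = -83 - 53 = -136)
W(C) = -12*C
(-41233 + 1/10851)/(W(x) - 11612) = (-41233 + 1/10851)/(-12*(-136) - 11612) = (-41233 + 1/10851)/(1632 - 11612) = -447419282/10851/(-9980) = -447419282/10851*(-1/9980) = 223709641/54146490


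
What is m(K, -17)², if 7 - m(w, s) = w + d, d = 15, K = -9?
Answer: 1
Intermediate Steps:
m(w, s) = -8 - w (m(w, s) = 7 - (w + 15) = 7 - (15 + w) = 7 + (-15 - w) = -8 - w)
m(K, -17)² = (-8 - 1*(-9))² = (-8 + 9)² = 1² = 1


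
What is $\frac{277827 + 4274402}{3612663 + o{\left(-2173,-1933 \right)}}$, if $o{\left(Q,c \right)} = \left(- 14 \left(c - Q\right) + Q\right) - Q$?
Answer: $\frac{4552229}{3609303} \approx 1.2612$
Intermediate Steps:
$o{\left(Q,c \right)} = - 14 c + 14 Q$ ($o{\left(Q,c \right)} = \left(\left(- 14 c + 14 Q\right) + Q\right) - Q = \left(- 14 c + 15 Q\right) - Q = - 14 c + 14 Q$)
$\frac{277827 + 4274402}{3612663 + o{\left(-2173,-1933 \right)}} = \frac{277827 + 4274402}{3612663 + \left(\left(-14\right) \left(-1933\right) + 14 \left(-2173\right)\right)} = \frac{4552229}{3612663 + \left(27062 - 30422\right)} = \frac{4552229}{3612663 - 3360} = \frac{4552229}{3609303}$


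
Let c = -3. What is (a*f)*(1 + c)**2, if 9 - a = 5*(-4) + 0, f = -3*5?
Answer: -1740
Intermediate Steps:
f = -15
a = 29 (a = 9 - (5*(-4) + 0) = 9 - (-20 + 0) = 9 - 1*(-20) = 9 + 20 = 29)
(a*f)*(1 + c)**2 = (29*(-15))*(1 - 3)**2 = -435*(-2)**2 = -435*4 = -1740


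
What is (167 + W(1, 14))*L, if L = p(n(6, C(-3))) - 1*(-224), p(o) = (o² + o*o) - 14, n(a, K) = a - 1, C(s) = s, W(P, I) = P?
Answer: 43680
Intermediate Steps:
n(a, K) = -1 + a
p(o) = -14 + 2*o² (p(o) = (o² + o²) - 14 = 2*o² - 14 = -14 + 2*o²)
L = 260 (L = (-14 + 2*(-1 + 6)²) - 1*(-224) = (-14 + 2*5²) + 224 = (-14 + 2*25) + 224 = (-14 + 50) + 224 = 36 + 224 = 260)
(167 + W(1, 14))*L = (167 + 1)*260 = 168*260 = 43680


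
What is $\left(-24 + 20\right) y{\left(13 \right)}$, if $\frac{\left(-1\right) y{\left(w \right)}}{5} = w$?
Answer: $260$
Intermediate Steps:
$y{\left(w \right)} = - 5 w$
$\left(-24 + 20\right) y{\left(13 \right)} = \left(-24 + 20\right) \left(\left(-5\right) 13\right) = \left(-4\right) \left(-65\right) = 260$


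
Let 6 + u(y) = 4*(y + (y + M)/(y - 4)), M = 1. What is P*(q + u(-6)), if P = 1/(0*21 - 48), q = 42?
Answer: -7/24 ≈ -0.29167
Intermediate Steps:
u(y) = -6 + 4*y + 4*(1 + y)/(-4 + y) (u(y) = -6 + 4*(y + (y + 1)/(y - 4)) = -6 + 4*(y + (1 + y)/(-4 + y)) = -6 + (4*y + 4*(1 + y)/(-4 + y)) = -6 + 4*y + 4*(1 + y)/(-4 + y))
P = -1/48 (P = 1/(0 - 48) = 1/(-48) = -1/48 ≈ -0.020833)
P*(q + u(-6)) = -(42 + 2*(14 - 9*(-6) + 2*(-6)**2)/(-4 - 6))/48 = -(42 + 2*(14 + 54 + 2*36)/(-10))/48 = -(42 + 2*(-1/10)*(14 + 54 + 72))/48 = -(42 + 2*(-1/10)*140)/48 = -(42 - 28)/48 = -1/48*14 = -7/24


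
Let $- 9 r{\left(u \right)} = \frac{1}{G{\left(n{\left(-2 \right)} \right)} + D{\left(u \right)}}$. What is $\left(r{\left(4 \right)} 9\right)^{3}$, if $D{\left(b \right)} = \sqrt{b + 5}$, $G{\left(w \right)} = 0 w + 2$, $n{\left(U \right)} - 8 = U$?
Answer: $- \frac{1}{125} \approx -0.008$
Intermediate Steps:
$n{\left(U \right)} = 8 + U$
$G{\left(w \right)} = 2$ ($G{\left(w \right)} = 0 + 2 = 2$)
$D{\left(b \right)} = \sqrt{5 + b}$
$r{\left(u \right)} = - \frac{1}{9 \left(2 + \sqrt{5 + u}\right)}$
$\left(r{\left(4 \right)} 9\right)^{3} = \left(- \frac{1}{18 + 9 \sqrt{5 + 4}} \cdot 9\right)^{3} = \left(- \frac{1}{18 + 9 \sqrt{9}} \cdot 9\right)^{3} = \left(- \frac{1}{18 + 9 \cdot 3} \cdot 9\right)^{3} = \left(- \frac{1}{18 + 27} \cdot 9\right)^{3} = \left(- \frac{1}{45} \cdot 9\right)^{3} = \left(\left(-1\right) \frac{1}{45} \cdot 9\right)^{3} = \left(\left(- \frac{1}{45}\right) 9\right)^{3} = \left(- \frac{1}{5}\right)^{3} = - \frac{1}{125}$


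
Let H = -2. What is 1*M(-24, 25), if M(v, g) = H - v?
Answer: 22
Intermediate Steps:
M(v, g) = -2 - v
1*M(-24, 25) = 1*(-2 - 1*(-24)) = 1*(-2 + 24) = 1*22 = 22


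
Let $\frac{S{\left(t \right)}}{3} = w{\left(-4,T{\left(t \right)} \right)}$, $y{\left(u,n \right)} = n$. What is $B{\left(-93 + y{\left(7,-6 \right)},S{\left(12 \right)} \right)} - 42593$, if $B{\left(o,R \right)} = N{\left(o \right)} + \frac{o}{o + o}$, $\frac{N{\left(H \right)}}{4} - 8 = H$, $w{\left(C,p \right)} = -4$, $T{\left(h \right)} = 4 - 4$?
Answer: $- \frac{85913}{2} \approx -42957.0$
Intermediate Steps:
$T{\left(h \right)} = 0$
$S{\left(t \right)} = -12$ ($S{\left(t \right)} = 3 \left(-4\right) = -12$)
$N{\left(H \right)} = 32 + 4 H$
$B{\left(o,R \right)} = \frac{65}{2} + 4 o$ ($B{\left(o,R \right)} = \left(32 + 4 o\right) + \frac{o}{o + o} = \left(32 + 4 o\right) + \frac{o}{2 o} = \left(32 + 4 o\right) + o \frac{1}{2 o} = \left(32 + 4 o\right) + \frac{1}{2} = \frac{65}{2} + 4 o$)
$B{\left(-93 + y{\left(7,-6 \right)},S{\left(12 \right)} \right)} - 42593 = \left(\frac{65}{2} + 4 \left(-93 - 6\right)\right) - 42593 = \left(\frac{65}{2} + 4 \left(-99\right)\right) - 42593 = \left(\frac{65}{2} - 396\right) - 42593 = - \frac{727}{2} - 42593 = - \frac{85913}{2}$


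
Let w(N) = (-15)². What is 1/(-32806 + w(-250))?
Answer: -1/32581 ≈ -3.0693e-5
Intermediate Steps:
w(N) = 225
1/(-32806 + w(-250)) = 1/(-32806 + 225) = 1/(-32581) = -1/32581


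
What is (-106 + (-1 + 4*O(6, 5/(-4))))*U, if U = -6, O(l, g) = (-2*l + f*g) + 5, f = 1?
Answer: 840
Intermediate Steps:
O(l, g) = 5 + g - 2*l (O(l, g) = (-2*l + 1*g) + 5 = (-2*l + g) + 5 = (g - 2*l) + 5 = 5 + g - 2*l)
(-106 + (-1 + 4*O(6, 5/(-4))))*U = (-106 + (-1 + 4*(5 + 5/(-4) - 2*6)))*(-6) = (-106 + (-1 + 4*(5 + 5*(-¼) - 12)))*(-6) = (-106 + (-1 + 4*(5 - 5/4 - 12)))*(-6) = (-106 + (-1 + 4*(-33/4)))*(-6) = (-106 + (-1 - 33))*(-6) = (-106 - 34)*(-6) = -140*(-6) = 840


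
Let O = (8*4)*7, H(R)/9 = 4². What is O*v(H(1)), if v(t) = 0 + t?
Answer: 32256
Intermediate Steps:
H(R) = 144 (H(R) = 9*4² = 9*16 = 144)
O = 224 (O = 32*7 = 224)
v(t) = t
O*v(H(1)) = 224*144 = 32256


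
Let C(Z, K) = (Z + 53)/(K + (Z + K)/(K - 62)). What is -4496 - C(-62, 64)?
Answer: -292231/65 ≈ -4495.9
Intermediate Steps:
C(Z, K) = (53 + Z)/(K + (K + Z)/(-62 + K))
-4496 - C(-62, 64) = -4496 - (-3286 - 62*(-62) + 53*64 + 64*(-62))/(-62 + 64² - 61*64) = -4496 - (-3286 + 3844 + 3392 - 3968)/(-62 + 4096 - 3904) = -4496 - (-18)/130 = -4496 - 1*(-9/65) = -4496 + 9/65 = -292231/65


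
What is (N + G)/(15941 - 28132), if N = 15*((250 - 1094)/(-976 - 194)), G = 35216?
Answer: -1373846/475449 ≈ -2.8896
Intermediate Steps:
N = 422/39 (N = 15*(-844/(-1170)) = 15*(-844*(-1/1170)) = 15*(422/585) = 422/39 ≈ 10.821)
(N + G)/(15941 - 28132) = (422/39 + 35216)/(15941 - 28132) = (1373846/39)/(-12191) = (1373846/39)*(-1/12191) = -1373846/475449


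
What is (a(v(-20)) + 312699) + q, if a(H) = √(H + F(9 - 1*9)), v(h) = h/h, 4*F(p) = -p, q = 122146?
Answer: 434846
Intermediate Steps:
F(p) = -p/4 (F(p) = (-p)/4 = -p/4)
v(h) = 1
a(H) = √H (a(H) = √(H - (9 - 1*9)/4) = √(H - (9 - 9)/4) = √(H - ¼*0) = √(H + 0) = √H)
(a(v(-20)) + 312699) + q = (√1 + 312699) + 122146 = (1 + 312699) + 122146 = 312700 + 122146 = 434846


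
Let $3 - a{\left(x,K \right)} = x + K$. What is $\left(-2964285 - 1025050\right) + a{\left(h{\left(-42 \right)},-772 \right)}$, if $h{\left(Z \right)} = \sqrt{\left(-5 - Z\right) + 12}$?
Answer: $-3988567$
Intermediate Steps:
$h{\left(Z \right)} = \sqrt{7 - Z}$
$a{\left(x,K \right)} = 3 - K - x$ ($a{\left(x,K \right)} = 3 - \left(x + K\right) = 3 - \left(K + x\right) = 3 - K - x$)
$\left(-2964285 - 1025050\right) + a{\left(h{\left(-42 \right)},-772 \right)} = \left(-2964285 - 1025050\right) - \left(-775 + \sqrt{7 - -42}\right) = -3989335 + \left(3 + 772 - \sqrt{7 + 42}\right) = -3989335 + \left(3 + 772 - \sqrt{49}\right) = -3989335 + \left(3 + 772 - 7\right) = -3989335 + 768 = -3988567$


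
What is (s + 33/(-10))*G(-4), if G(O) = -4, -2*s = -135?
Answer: -1284/5 ≈ -256.80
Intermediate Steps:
s = 135/2 (s = -½*(-135) = 135/2 ≈ 67.500)
(s + 33/(-10))*G(-4) = (135/2 + 33/(-10))*(-4) = (135/2 + 33*(-⅒))*(-4) = (135/2 - 33/10)*(-4) = (321/5)*(-4) = -1284/5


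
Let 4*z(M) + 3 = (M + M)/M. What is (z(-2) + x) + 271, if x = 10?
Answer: 1123/4 ≈ 280.75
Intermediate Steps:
z(M) = -¼ (z(M) = -¾ + ((M + M)/M)/4 = -¾ + ((2*M)/M)/4 = -¾ + (¼)*2 = -¾ + ½ = -¼)
(z(-2) + x) + 271 = (-¼ + 10) + 271 = 39/4 + 271 = 1123/4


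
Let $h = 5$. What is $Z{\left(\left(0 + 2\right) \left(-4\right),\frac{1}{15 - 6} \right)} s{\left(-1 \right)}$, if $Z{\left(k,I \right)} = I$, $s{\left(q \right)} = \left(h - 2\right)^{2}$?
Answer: $1$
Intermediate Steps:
$s{\left(q \right)} = 9$ ($s{\left(q \right)} = \left(5 - 2\right)^{2} = 3^{2} = 9$)
$Z{\left(\left(0 + 2\right) \left(-4\right),\frac{1}{15 - 6} \right)} s{\left(-1 \right)} = \frac{1}{15 - 6} \cdot 9 = \frac{1}{9} \cdot 9 = 1$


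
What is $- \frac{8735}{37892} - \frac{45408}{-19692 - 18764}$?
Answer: $\frac{15735077}{16558804} \approx 0.95025$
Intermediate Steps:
$- \frac{8735}{37892} - \frac{45408}{-19692 - 18764} = \left(-8735\right) \frac{1}{37892} - \frac{45408}{-38456} = - \frac{8735}{37892} - - \frac{516}{437} = - \frac{8735}{37892} + \frac{516}{437} = \frac{15735077}{16558804}$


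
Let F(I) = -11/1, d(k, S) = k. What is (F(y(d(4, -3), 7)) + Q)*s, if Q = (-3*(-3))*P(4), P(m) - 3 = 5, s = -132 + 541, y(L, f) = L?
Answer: 24949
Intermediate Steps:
s = 409
P(m) = 8 (P(m) = 3 + 5 = 8)
Q = 72 (Q = -3*(-3)*8 = 9*8 = 72)
F(I) = -11 (F(I) = -11*1 = -11)
(F(y(d(4, -3), 7)) + Q)*s = (-11 + 72)*409 = 61*409 = 24949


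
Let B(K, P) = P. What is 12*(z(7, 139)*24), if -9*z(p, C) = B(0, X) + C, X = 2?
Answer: -4512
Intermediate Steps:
z(p, C) = -2/9 - C/9 (z(p, C) = -(2 + C)/9 = -2/9 - C/9)
12*(z(7, 139)*24) = 12*((-2/9 - ⅑*139)*24) = 12*((-2/9 - 139/9)*24) = 12*(-47/3*24) = 12*(-376) = -4512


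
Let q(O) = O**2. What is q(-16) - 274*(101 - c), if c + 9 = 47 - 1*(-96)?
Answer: 9298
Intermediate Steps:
c = 134 (c = -9 + (47 - 1*(-96)) = -9 + (47 + 96) = -9 + 143 = 134)
q(-16) - 274*(101 - c) = (-16)**2 - 274*(101 - 1*134) = 256 - 274*(101 - 134) = 256 - 274*(-33) = 256 + 9042 = 9298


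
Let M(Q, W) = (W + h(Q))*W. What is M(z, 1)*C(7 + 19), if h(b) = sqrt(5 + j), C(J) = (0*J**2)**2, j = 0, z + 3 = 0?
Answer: 0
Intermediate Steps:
z = -3 (z = -3 + 0 = -3)
C(J) = 0 (C(J) = 0**2 = 0)
h(b) = sqrt(5) (h(b) = sqrt(5 + 0) = sqrt(5))
M(Q, W) = W*(W + sqrt(5)) (M(Q, W) = (W + sqrt(5))*W = W*(W + sqrt(5)))
M(z, 1)*C(7 + 19) = (1*(1 + sqrt(5)))*0 = (1 + sqrt(5))*0 = 0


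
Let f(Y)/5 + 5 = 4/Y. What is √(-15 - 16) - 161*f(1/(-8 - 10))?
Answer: 61985 + I*√31 ≈ 61985.0 + 5.5678*I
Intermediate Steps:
f(Y) = -25 + 20/Y (f(Y) = -25 + 5*(4/Y) = -25 + 20/Y)
√(-15 - 16) - 161*f(1/(-8 - 10)) = √(-15 - 16) - 161*(-25 + 20/(1/(-8 - 10))) = √(-31) - 161*(-25 + 20/(1/(-18))) = I*√31 - 161*(-25 + 20/(-1/18)) = I*√31 - 161*(-25 + 20*(-18)) = I*√31 - 161*(-25 - 360) = I*√31 - 161*(-385) = I*√31 + 61985 = 61985 + I*√31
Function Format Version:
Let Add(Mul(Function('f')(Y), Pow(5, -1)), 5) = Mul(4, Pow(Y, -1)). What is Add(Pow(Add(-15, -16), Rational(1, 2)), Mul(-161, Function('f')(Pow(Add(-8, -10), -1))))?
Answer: Add(61985, Mul(I, Pow(31, Rational(1, 2)))) ≈ Add(61985., Mul(5.5678, I))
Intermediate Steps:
Function('f')(Y) = Add(-25, Mul(20, Pow(Y, -1))) (Function('f')(Y) = Add(-25, Mul(5, Mul(4, Pow(Y, -1)))) = Add(-25, Mul(20, Pow(Y, -1))))
Add(Pow(Add(-15, -16), Rational(1, 2)), Mul(-161, Function('f')(Pow(Add(-8, -10), -1)))) = Add(Pow(Add(-15, -16), Rational(1, 2)), Mul(-161, Add(-25, Mul(20, Pow(Pow(Add(-8, -10), -1), -1))))) = Add(Pow(-31, Rational(1, 2)), Mul(-161, Add(-25, Mul(20, Pow(Pow(-18, -1), -1))))) = Add(Mul(I, Pow(31, Rational(1, 2))), Mul(-161, Add(-25, Mul(20, Pow(Rational(-1, 18), -1))))) = Add(Mul(I, Pow(31, Rational(1, 2))), Mul(-161, Add(-25, Mul(20, -18)))) = Add(Mul(I, Pow(31, Rational(1, 2))), Mul(-161, Add(-25, -360))) = Add(Mul(I, Pow(31, Rational(1, 2))), Mul(-161, -385)) = Add(Mul(I, Pow(31, Rational(1, 2))), 61985) = Add(61985, Mul(I, Pow(31, Rational(1, 2))))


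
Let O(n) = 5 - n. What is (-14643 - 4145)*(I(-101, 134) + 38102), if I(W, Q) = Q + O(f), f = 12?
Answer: -718246452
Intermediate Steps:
I(W, Q) = -7 + Q (I(W, Q) = Q + (5 - 1*12) = Q + (5 - 12) = Q - 7 = -7 + Q)
(-14643 - 4145)*(I(-101, 134) + 38102) = (-14643 - 4145)*((-7 + 134) + 38102) = -18788*(127 + 38102) = -18788*38229 = -718246452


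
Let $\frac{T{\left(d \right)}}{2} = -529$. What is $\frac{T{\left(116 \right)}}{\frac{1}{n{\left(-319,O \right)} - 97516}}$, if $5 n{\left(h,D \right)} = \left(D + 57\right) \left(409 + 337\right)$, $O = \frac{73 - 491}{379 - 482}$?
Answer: $\frac{48169836468}{515} \approx 9.3534 \cdot 10^{7}$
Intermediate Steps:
$O = \frac{418}{103}$ ($O = - \frac{418}{-103} = \left(-418\right) \left(- \frac{1}{103}\right) = \frac{418}{103} \approx 4.0583$)
$T{\left(d \right)} = -1058$ ($T{\left(d \right)} = 2 \left(-529\right) = -1058$)
$n{\left(h,D \right)} = \frac{42522}{5} + \frac{746 D}{5}$ ($n{\left(h,D \right)} = \frac{\left(D + 57\right) \left(409 + 337\right)}{5} = \frac{\left(57 + D\right) 746}{5} = \frac{42522 + 746 D}{5} = \frac{42522}{5} + \frac{746 D}{5}$)
$\frac{T{\left(116 \right)}}{\frac{1}{n{\left(-319,O \right)} - 97516}} = - \frac{1058}{\frac{1}{\left(\frac{42522}{5} + \frac{746}{5} \cdot \frac{418}{103}\right) - 97516}} = - \frac{1058}{\frac{1}{\left(\frac{42522}{5} + \frac{311828}{515}\right) - 97516}} = - \frac{1058}{\frac{1}{\frac{4691594}{515} - 97516}} = - \frac{1058}{\frac{1}{- \frac{45529146}{515}}} = - \frac{1058}{- \frac{515}{45529146}} = \left(-1058\right) \left(- \frac{45529146}{515}\right) = \frac{48169836468}{515}$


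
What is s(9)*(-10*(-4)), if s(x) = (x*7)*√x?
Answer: 7560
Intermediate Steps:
s(x) = 7*x^(3/2) (s(x) = (7*x)*√x = 7*x^(3/2))
s(9)*(-10*(-4)) = (7*9^(3/2))*(-10*(-4)) = (7*27)*40 = 189*40 = 7560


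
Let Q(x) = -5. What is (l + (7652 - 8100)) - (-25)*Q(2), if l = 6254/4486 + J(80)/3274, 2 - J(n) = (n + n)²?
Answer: -2127525501/3671791 ≈ -579.42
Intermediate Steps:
J(n) = 2 - 4*n² (J(n) = 2 - (n + n)² = 2 - (2*n)² = 2 - 4*n²)
l = -23589258/3671791 (l = 6254/4486 + (2 - 4*80²)/3274 = 6254*(1/4486) + (2 - 4*6400)*(1/3274) = 3127/2243 + (2 - 25600)*(1/3274) = 3127/2243 - 25598*1/3274 = 3127/2243 - 12799/1637 = -23589258/3671791 ≈ -6.4245)
(l + (7652 - 8100)) - (-25)*Q(2) = (-23589258/3671791 + (7652 - 8100)) - (-25)*(-5) = (-23589258/3671791 - 448) - 1*125 = -1668551626/3671791 - 125 = -2127525501/3671791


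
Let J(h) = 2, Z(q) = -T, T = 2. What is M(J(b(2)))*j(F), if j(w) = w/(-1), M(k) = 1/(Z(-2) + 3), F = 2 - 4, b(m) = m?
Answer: 2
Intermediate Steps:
Z(q) = -2 (Z(q) = -1*2 = -2)
F = -2
M(k) = 1 (M(k) = 1/(-2 + 3) = 1/1 = 1)
j(w) = -w (j(w) = w*(-1) = -w)
M(J(b(2)))*j(F) = 1*(-1*(-2)) = 1*2 = 2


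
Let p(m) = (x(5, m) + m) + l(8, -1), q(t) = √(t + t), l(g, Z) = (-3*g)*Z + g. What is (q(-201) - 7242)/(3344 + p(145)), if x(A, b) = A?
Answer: -3621/1763 + I*√402/3526 ≈ -2.0539 + 0.0056863*I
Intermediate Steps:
l(g, Z) = g - 3*Z*g (l(g, Z) = -3*Z*g + g = g - 3*Z*g)
q(t) = √2*√t (q(t) = √(2*t) = √2*√t)
p(m) = 37 + m (p(m) = (5 + m) + 8*(1 - 3*(-1)) = (5 + m) + 8*(1 + 3) = (5 + m) + 8*4 = (5 + m) + 32 = 37 + m)
(q(-201) - 7242)/(3344 + p(145)) = (√2*√(-201) - 7242)/(3344 + (37 + 145)) = (√2*(I*√201) - 7242)/(3344 + 182) = (I*√402 - 7242)/3526 = (-7242 + I*√402)*(1/3526) = -3621/1763 + I*√402/3526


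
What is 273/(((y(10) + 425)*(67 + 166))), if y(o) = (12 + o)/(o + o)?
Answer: 2730/992813 ≈ 0.0027498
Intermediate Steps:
y(o) = (12 + o)/(2*o) (y(o) = (12 + o)/((2*o)) = (12 + o)*(1/(2*o)) = (12 + o)/(2*o))
273/(((y(10) + 425)*(67 + 166))) = 273/((((½)*(12 + 10)/10 + 425)*(67 + 166))) = 273/((((½)*(⅒)*22 + 425)*233)) = 273/(((11/10 + 425)*233)) = 273/(((4261/10)*233)) = 273/(992813/10) = 273*(10/992813) = 2730/992813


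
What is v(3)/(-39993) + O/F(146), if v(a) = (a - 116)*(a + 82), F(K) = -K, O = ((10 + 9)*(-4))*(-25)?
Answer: -37292185/2919489 ≈ -12.774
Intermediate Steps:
O = 1900 (O = (19*(-4))*(-25) = -76*(-25) = 1900)
v(a) = (-116 + a)*(82 + a)
v(3)/(-39993) + O/F(146) = (-9512 + 3² - 34*3)/(-39993) + 1900/((-1*146)) = (-9512 + 9 - 102)*(-1/39993) + 1900/(-146) = -9605*(-1/39993) + 1900*(-1/146) = 9605/39993 - 950/73 = -37292185/2919489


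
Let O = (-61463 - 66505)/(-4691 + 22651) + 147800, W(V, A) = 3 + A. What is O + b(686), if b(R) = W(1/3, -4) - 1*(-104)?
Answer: 332026239/2245 ≈ 1.4790e+5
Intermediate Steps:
b(R) = 103 (b(R) = (3 - 4) - 1*(-104) = -1 + 104 = 103)
O = 331795004/2245 (O = -127968/17960 + 147800 = -127968*1/17960 + 147800 = -15996/2245 + 147800 = 331795004/2245 ≈ 1.4779e+5)
O + b(686) = 331795004/2245 + 103 = 332026239/2245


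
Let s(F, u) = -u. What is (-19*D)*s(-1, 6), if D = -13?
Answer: -1482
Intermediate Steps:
(-19*D)*s(-1, 6) = (-19*(-13))*(-1*6) = 247*(-6) = -1482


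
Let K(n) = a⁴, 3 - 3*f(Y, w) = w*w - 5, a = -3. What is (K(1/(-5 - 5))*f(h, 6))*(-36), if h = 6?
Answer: 27216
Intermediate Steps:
f(Y, w) = 8/3 - w²/3 (f(Y, w) = 1 - (w*w - 5)/3 = 1 - (w² - 5)/3 = 1 - (-5 + w²)/3 = 1 + (5/3 - w²/3) = 8/3 - w²/3)
K(n) = 81 (K(n) = (-3)⁴ = 81)
(K(1/(-5 - 5))*f(h, 6))*(-36) = (81*(8/3 - ⅓*6²))*(-36) = (81*(8/3 - ⅓*36))*(-36) = (81*(8/3 - 12))*(-36) = (81*(-28/3))*(-36) = -756*(-36) = 27216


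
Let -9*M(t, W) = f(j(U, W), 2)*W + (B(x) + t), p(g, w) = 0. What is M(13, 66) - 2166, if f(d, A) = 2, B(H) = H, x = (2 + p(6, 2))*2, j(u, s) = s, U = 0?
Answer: -19643/9 ≈ -2182.6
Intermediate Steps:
x = 4 (x = (2 + 0)*2 = 2*2 = 4)
M(t, W) = -4/9 - 2*W/9 - t/9 (M(t, W) = -(2*W + (4 + t))/9 = -(4 + t + 2*W)/9 = -4/9 - 2*W/9 - t/9)
M(13, 66) - 2166 = (-4/9 - 2/9*66 - ⅑*13) - 2166 = (-4/9 - 44/3 - 13/9) - 2166 = -149/9 - 2166 = -19643/9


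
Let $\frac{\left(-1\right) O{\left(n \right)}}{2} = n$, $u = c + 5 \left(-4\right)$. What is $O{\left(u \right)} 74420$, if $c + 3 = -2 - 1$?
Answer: $3869840$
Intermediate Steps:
$c = -6$ ($c = -3 - 3 = -6$)
$u = -26$ ($u = -6 + 5 \left(-4\right) = -6 - 20 = -26$)
$O{\left(n \right)} = - 2 n$
$O{\left(u \right)} 74420 = \left(-2\right) \left(-26\right) 74420 = 52 \cdot 74420 = 3869840$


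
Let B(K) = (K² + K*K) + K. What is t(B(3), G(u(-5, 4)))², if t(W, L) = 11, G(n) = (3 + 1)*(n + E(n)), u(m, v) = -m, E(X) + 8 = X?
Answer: 121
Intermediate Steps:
E(X) = -8 + X
G(n) = -32 + 8*n (G(n) = (3 + 1)*(n + (-8 + n)) = 4*(-8 + 2*n) = -32 + 8*n)
B(K) = K + 2*K² (B(K) = (K² + K²) + K = 2*K² + K = K + 2*K²)
t(B(3), G(u(-5, 4)))² = 11² = 121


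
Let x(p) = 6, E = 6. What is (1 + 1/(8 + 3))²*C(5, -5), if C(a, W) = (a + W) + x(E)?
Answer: 864/121 ≈ 7.1405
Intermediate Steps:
C(a, W) = 6 + W + a (C(a, W) = (a + W) + 6 = (W + a) + 6 = 6 + W + a)
(1 + 1/(8 + 3))²*C(5, -5) = (1 + 1/(8 + 3))²*(6 - 5 + 5) = (1 + 1/11)²*6 = (12/11)²*6 = (144/121)*6 = 864/121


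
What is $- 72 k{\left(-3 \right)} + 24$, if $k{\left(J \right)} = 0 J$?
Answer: $24$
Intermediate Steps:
$k{\left(J \right)} = 0$
$- 72 k{\left(-3 \right)} + 24 = \left(-72\right) 0 + 24 = 0 + 24 = 24$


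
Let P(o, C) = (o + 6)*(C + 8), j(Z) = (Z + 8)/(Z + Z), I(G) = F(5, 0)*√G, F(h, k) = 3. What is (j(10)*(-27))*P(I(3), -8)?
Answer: 0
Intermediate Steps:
I(G) = 3*√G
j(Z) = (8 + Z)/(2*Z) (j(Z) = (8 + Z)/((2*Z)) = (8 + Z)*(1/(2*Z)) = (8 + Z)/(2*Z))
P(o, C) = (6 + o)*(8 + C)
(j(10)*(-27))*P(I(3), -8) = (((½)*(8 + 10)/10)*(-27))*(48 + 6*(-8) + 8*(3*√3) - 24*√3) = (((½)*(⅒)*18)*(-27))*(48 - 48 + 24*√3 - 24*√3) = ((9/10)*(-27))*0 = -243/10*0 = 0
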